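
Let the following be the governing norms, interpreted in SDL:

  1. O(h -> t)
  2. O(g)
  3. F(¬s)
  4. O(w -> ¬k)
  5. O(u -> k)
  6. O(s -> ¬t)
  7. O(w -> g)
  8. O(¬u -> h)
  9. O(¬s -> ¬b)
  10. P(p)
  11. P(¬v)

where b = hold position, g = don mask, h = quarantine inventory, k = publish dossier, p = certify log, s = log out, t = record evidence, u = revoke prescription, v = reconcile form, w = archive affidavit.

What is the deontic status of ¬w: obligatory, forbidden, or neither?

Obligatory

Premise 3 is F(¬s), i.e. O(s).
Premise 6 is O(s -> ¬t); since O(s), deontic closure gives O(¬t).
Premise 1 is O(h -> t); contrapositively O(¬t -> ¬h). Since O(¬t) holds, K gives O(¬h).
Premise 8 is O(¬u -> h); contrapositively O(¬h -> u). Since O(¬h) holds, K gives O(u).
With premise 5, O(u -> k), the K-axiom yields O(k).
The contrapositive of premise 4 (O(w -> ¬k)) is O(k -> ¬w), and O(k) is already established, so O(¬w).
Premises 2, 7, 9, 10, 11 do not contribute to this derivation.
Hence ¬w is obligatory.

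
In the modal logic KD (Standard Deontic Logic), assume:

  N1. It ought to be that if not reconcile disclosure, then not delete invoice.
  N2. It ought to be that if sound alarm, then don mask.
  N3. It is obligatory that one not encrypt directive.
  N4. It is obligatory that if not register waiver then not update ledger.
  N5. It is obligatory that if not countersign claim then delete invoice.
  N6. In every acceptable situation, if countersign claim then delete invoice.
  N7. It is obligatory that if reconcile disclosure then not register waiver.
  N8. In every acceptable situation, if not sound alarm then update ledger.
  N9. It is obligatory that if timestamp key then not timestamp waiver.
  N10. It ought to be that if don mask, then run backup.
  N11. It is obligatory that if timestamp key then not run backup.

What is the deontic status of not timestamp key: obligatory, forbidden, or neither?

Obligatory

By case analysis on countersign_claim: premise 6 gives O(countersign_claim → delete_invoice) and premise 5 gives O(¬countersign_claim → delete_invoice), so O(delete_invoice) either way.
Premise 1 is O(¬reconcile_disclosure → ¬delete_invoice); contrapositively O(delete_invoice → reconcile_disclosure). Since O(delete_invoice) holds, K gives O(reconcile_disclosure).
With premise 7, O(reconcile_disclosure → ¬register_waiver), the K-axiom yields O(¬register_waiver).
From O(¬register_waiver) and premise 4, O(¬register_waiver → ¬update_ledger), we obtain O(¬update_ledger).
The contrapositive of premise 8 (O(¬sound_alarm → update_ledger)) is O(¬update_ledger → sound_alarm), and O(¬update_ledger) is already established, so O(sound_alarm).
Premise 2 is O(sound_alarm → don_mask); since O(sound_alarm), deontic closure gives O(don_mask).
Premise 10 is O(don_mask → run_backup); since O(don_mask), deontic closure gives O(run_backup).
Premise 11, O(timestamp_key → ¬run_backup), contraposes to O(run_backup → ¬timestamp_key); with O(run_backup) we get O(¬timestamp_key).
Premises 3, 9 do not contribute to this derivation.
Hence ¬timestamp_key is obligatory.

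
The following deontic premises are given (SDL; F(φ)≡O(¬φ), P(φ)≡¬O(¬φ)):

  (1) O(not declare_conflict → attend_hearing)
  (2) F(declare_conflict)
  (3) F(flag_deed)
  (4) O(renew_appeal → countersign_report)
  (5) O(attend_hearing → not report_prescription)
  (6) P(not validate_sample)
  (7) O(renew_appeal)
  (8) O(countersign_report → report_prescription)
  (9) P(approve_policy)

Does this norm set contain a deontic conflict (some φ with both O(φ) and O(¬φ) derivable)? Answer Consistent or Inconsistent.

Inconsistent

From premise 7 we have O(renew_appeal).
From O(renew_appeal) and premise 4, O(renew_appeal → countersign_report), we obtain O(countersign_report).
With premise 8, O(countersign_report → report_prescription), the K-axiom yields O(report_prescription).
Premise 5, O(attend_hearing → not report_prescription), contraposes to O(report_prescription → not attend_hearing); with O(report_prescription) we get O(not attend_hearing).
Premise 1 is O(not declare_conflict → attend_hearing); contrapositively O(not attend_hearing → declare_conflict). Since O(not attend_hearing) holds, K gives O(declare_conflict).
However, F(declare_conflict) at premise 2 amounts to O(not declare_conflict).
We now have both O(declare_conflict) and O(not declare_conflict) — declare_conflict is simultaneously obligatory and forbidden, violating the D-axiom.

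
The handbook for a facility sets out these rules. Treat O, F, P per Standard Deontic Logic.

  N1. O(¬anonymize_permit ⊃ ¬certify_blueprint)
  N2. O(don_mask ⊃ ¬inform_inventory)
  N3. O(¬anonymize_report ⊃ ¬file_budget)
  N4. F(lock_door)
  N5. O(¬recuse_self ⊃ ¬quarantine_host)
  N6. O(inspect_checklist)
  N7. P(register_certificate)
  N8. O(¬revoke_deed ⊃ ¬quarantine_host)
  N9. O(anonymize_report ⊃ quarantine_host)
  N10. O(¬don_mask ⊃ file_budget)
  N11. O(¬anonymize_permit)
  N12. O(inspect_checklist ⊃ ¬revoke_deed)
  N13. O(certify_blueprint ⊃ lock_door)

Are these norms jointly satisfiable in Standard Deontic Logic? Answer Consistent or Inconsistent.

Consistent

Premise 13 is O(certify_blueprint ⊃ lock_door), but O(certify_blueprint) is not derivable from the premises, so it does not yield O(lock_door).
So O(lock_door) is not derivable, and the apparent clash with O(¬lock_door) does not arise.
A world satisfying every obligation exists (e.g. anonymize_permit=false, anonymize_report=false, certify_blueprint=false, don_mask=true, file_budget=false, inform_inventory=false, inspect_checklist=true, lock_door=false, quarantine_host=false, recuse_self=false, register_certificate=false, revoke_deed=false); no atom is both obligatory and forbidden, so the set is consistent.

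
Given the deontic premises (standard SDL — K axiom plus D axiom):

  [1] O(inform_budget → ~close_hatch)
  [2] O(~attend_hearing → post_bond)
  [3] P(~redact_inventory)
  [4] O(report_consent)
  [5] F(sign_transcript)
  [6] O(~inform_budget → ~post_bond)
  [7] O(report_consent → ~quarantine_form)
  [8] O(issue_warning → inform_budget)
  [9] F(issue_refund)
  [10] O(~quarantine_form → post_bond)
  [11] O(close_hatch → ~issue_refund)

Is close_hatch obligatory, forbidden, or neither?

Forbidden

Premise 4 gives O(report_consent).
From O(report_consent) and premise 7, O(report_consent → ~quarantine_form), we obtain O(~quarantine_form).
Applying K to premise 10 (O(~quarantine_form → post_bond)) and O(~quarantine_form) yields O(post_bond).
Premise 6, O(~inform_budget → ~post_bond), contraposes to O(post_bond → inform_budget); with O(post_bond) we get O(inform_budget).
Applying K to premise 1 (O(inform_budget → ~close_hatch)) and O(inform_budget) yields O(~close_hatch).
Premises 2, 3, 5, 8, 9, 11 do not contribute to this derivation.
Thus O(~close_hatch), which is F(close_hatch): close_hatch is forbidden.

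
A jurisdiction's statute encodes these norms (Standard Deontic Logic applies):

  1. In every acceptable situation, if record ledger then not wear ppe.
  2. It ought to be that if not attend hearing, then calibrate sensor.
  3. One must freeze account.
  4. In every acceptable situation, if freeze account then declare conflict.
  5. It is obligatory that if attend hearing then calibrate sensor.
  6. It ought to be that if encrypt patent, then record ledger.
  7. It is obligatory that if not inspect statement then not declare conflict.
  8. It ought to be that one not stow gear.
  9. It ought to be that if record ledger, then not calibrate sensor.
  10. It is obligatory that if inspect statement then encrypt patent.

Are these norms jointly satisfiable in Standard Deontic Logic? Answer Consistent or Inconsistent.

Premises 5 and 2 cover both cases: O(attend_hearing → calibrate_sensor) and O(¬attend_hearing → calibrate_sensor). Since attend_hearing ∨ ¬attend_hearing is a tautology, O(calibrate_sensor) follows.
The contrapositive of premise 9 (O(record_ledger → ¬calibrate_sensor)) is O(calibrate_sensor → ¬record_ledger), and O(calibrate_sensor) is already established, so O(¬record_ledger).
Premise 6 is O(encrypt_patent → record_ledger); contrapositively O(¬record_ledger → ¬encrypt_patent). Since O(¬record_ledger) holds, K gives O(¬encrypt_patent).
The contrapositive of premise 10 (O(inspect_statement → encrypt_patent)) is O(¬encrypt_patent → ¬inspect_statement), and O(¬encrypt_patent) is already established, so O(¬inspect_statement).
Premise 7 is O(¬inspect_statement → ¬declare_conflict); since O(¬inspect_statement), deontic closure gives O(¬declare_conflict).
Premise 4, O(freeze_account → declare_conflict), contraposes to O(¬declare_conflict → ¬freeze_account); with O(¬declare_conflict) we get O(¬freeze_account).
However, premise 3 gives O(freeze_account).
We now have both O(¬freeze_account) and O(freeze_account) — freeze_account is simultaneously obligatory and forbidden, violating the D-axiom.

Inconsistent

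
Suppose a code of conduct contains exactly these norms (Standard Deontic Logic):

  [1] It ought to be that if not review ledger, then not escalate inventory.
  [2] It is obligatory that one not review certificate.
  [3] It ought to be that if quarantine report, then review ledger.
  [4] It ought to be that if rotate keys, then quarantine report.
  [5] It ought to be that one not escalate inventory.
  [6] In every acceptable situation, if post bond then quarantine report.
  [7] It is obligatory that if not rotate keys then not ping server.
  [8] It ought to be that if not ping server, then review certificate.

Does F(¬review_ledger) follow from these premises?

Premise 2 states O(¬review_certificate) outright.
The contrapositive of premise 8 (O(¬ping_server → review_certificate)) is O(¬review_certificate → ping_server), and O(¬review_certificate) is already established, so O(ping_server).
Premise 7 is O(¬rotate_keys → ¬ping_server); contrapositively O(ping_server → rotate_keys). Since O(ping_server) holds, K gives O(rotate_keys).
From O(rotate_keys) and premise 4, O(rotate_keys → quarantine_report), we obtain O(quarantine_report).
From O(quarantine_report) and premise 3, O(quarantine_report → review_ledger), we obtain O(review_ledger).
Premises 1, 5, 6 do not contribute to this derivation.
So O(review_ledger) holds, i.e. F(¬review_ledger). The claim follows.

Yes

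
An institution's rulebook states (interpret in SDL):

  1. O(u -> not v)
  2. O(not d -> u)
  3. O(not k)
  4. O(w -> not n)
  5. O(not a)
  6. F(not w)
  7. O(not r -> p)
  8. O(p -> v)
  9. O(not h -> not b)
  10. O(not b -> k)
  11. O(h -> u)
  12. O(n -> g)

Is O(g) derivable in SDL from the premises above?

Premise 12 is O(n -> g), but O(n) is not derivable from the premises, so it does not yield O(g).
No other premise forces O(g). An ideal world satisfying every premise can still have g false, so O(g) is not derivable.

No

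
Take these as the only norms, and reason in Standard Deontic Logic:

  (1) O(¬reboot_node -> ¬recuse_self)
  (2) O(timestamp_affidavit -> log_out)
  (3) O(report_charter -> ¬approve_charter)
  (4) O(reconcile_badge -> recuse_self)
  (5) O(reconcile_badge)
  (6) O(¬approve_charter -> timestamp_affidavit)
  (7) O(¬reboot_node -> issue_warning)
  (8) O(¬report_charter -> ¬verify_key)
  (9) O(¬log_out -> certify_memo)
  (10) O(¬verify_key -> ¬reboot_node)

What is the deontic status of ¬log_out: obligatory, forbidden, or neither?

Premise 5 gives O(reconcile_badge).
With premise 4, O(reconcile_badge -> recuse_self), the K-axiom yields O(recuse_self).
Premise 1 is O(¬reboot_node -> ¬recuse_self); contrapositively O(recuse_self -> reboot_node). Since O(recuse_self) holds, K gives O(reboot_node).
The contrapositive of premise 10 (O(¬verify_key -> ¬reboot_node)) is O(reboot_node -> verify_key), and O(reboot_node) is already established, so O(verify_key).
Premise 8, O(¬report_charter -> ¬verify_key), contraposes to O(verify_key -> report_charter); with O(verify_key) we get O(report_charter).
From O(report_charter) and premise 3, O(report_charter -> ¬approve_charter), we obtain O(¬approve_charter).
Applying K to premise 6 (O(¬approve_charter -> timestamp_affidavit)) and O(¬approve_charter) yields O(timestamp_affidavit).
Applying K to premise 2 (O(timestamp_affidavit -> log_out)) and O(timestamp_affidavit) yields O(log_out).
Premises 7, 9 do not contribute to this derivation.
Thus O(log_out), which is F(¬log_out): ¬log_out is forbidden.

Forbidden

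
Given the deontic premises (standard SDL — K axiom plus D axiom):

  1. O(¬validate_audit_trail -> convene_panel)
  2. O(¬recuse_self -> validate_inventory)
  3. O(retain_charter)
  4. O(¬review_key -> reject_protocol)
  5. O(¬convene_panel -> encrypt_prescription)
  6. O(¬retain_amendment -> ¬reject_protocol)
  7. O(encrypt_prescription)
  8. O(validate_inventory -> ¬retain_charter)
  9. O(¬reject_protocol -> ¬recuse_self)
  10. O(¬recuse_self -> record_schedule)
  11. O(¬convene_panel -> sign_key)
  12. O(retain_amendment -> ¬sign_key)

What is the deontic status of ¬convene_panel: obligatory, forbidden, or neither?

Forbidden

From premise 3 we have O(retain_charter).
Premise 8, O(validate_inventory -> ¬retain_charter), contraposes to O(retain_charter -> ¬validate_inventory); with O(retain_charter) we get O(¬validate_inventory).
The contrapositive of premise 2 (O(¬recuse_self -> validate_inventory)) is O(¬validate_inventory -> recuse_self), and O(¬validate_inventory) is already established, so O(recuse_self).
Premise 9 is O(¬reject_protocol -> ¬recuse_self); contrapositively O(recuse_self -> reject_protocol). Since O(recuse_self) holds, K gives O(reject_protocol).
The contrapositive of premise 6 (O(¬retain_amendment -> ¬reject_protocol)) is O(reject_protocol -> retain_amendment), and O(reject_protocol) is already established, so O(retain_amendment).
With premise 12, O(retain_amendment -> ¬sign_key), the K-axiom yields O(¬sign_key).
Premise 11, O(¬convene_panel -> sign_key), contraposes to O(¬sign_key -> convene_panel); with O(¬sign_key) we get O(convene_panel).
Premises 1, 4, 5, 7, 10 do not contribute to this derivation.
Thus O(convene_panel), which is F(¬convene_panel): ¬convene_panel is forbidden.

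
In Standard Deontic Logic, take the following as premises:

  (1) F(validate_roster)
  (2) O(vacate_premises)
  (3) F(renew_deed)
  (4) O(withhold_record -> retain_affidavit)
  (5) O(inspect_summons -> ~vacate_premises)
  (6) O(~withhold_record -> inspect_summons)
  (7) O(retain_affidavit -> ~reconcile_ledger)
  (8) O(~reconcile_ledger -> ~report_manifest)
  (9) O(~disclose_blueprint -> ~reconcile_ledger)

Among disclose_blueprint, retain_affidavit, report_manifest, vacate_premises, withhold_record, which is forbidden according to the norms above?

From premise 2 we have O(vacate_premises).
Premise 5, O(inspect_summons -> ~vacate_premises), contraposes to O(vacate_premises -> ~inspect_summons); with O(vacate_premises) we get O(~inspect_summons).
Premise 6 is O(~withhold_record -> inspect_summons); contrapositively O(~inspect_summons -> withhold_record). Since O(~inspect_summons) holds, K gives O(withhold_record).
With premise 4, O(withhold_record -> retain_affidavit), the K-axiom yields O(retain_affidavit).
From O(retain_affidavit) and premise 7, O(retain_affidavit -> ~reconcile_ledger), we obtain O(~reconcile_ledger).
With premise 8, O(~reconcile_ledger -> ~report_manifest), the K-axiom yields O(~report_manifest).
So O(~report_manifest) holds, i.e. report_manifest is forbidden. None of the other listed options is forbidden under the premises.

report_manifest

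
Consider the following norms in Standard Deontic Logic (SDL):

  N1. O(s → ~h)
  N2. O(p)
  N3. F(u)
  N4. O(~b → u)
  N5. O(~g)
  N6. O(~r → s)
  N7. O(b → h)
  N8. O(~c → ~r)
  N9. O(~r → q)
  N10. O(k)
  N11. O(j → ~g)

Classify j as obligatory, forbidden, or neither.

Premise 11 is O(j → ~g); even if O(~g) held, inferring O(j) would be affirming the consequent — invalid.
No premise or chain of K-axiom applications forces O(j), and none forces O(~j). So j is neither obligatory nor forbidden under these norms.

Neither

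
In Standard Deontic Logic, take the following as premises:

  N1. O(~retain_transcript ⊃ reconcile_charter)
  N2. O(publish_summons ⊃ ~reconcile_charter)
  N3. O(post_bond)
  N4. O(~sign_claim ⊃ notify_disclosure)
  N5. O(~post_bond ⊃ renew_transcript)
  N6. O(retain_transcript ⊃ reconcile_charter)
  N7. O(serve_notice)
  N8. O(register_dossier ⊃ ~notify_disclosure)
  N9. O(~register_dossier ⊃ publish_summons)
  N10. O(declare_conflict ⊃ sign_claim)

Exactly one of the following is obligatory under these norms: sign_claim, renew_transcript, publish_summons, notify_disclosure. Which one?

sign_claim

By case analysis on ~retain_transcript: premise 1 gives O(~retain_transcript ⊃ reconcile_charter) and premise 6 gives O(retain_transcript ⊃ reconcile_charter), so O(reconcile_charter) either way.
Premise 2 is O(publish_summons ⊃ ~reconcile_charter); contrapositively O(reconcile_charter ⊃ ~publish_summons). Since O(reconcile_charter) holds, K gives O(~publish_summons).
The contrapositive of premise 9 (O(~register_dossier ⊃ publish_summons)) is O(~publish_summons ⊃ register_dossier), and O(~publish_summons) is already established, so O(register_dossier).
Applying K to premise 8 (O(register_dossier ⊃ ~notify_disclosure)) and O(register_dossier) yields O(~notify_disclosure).
Premise 4, O(~sign_claim ⊃ notify_disclosure), contraposes to O(~notify_disclosure ⊃ sign_claim); with O(~notify_disclosure) we get O(sign_claim).
So O(sign_claim) holds — sign_claim is obligatory. None of the other listed options is made obligatory by any chain of premises.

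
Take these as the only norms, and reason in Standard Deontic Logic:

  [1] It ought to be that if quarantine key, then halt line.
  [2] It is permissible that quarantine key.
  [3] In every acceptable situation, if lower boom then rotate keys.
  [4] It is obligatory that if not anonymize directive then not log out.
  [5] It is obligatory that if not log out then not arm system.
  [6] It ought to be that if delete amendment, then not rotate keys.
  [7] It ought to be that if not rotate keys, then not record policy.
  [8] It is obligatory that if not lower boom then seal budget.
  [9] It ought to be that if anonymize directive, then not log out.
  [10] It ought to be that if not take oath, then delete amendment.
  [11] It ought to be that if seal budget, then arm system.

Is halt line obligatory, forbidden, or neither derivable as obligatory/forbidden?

Premise 1 is O(quarantine_key → halt_line), but O(quarantine_key) is not derivable from the premises (the permission P(quarantine_key) asserts only ¬O(¬quarantine_key), not O(quarantine_key)), so it does not yield O(halt_line).
No premise or chain of K-axiom applications forces O(halt_line), and none forces O(¬halt_line). So halt_line is neither obligatory nor forbidden under these norms.

Neither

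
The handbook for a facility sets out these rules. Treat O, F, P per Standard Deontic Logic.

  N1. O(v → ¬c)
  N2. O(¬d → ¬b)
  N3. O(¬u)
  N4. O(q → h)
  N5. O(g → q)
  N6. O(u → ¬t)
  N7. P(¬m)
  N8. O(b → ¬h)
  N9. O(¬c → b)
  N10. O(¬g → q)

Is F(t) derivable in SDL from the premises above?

No

Premise 6 is O(u → ¬t), but O(u) is not derivable from the premises, so it does not yield O(¬t).
No other premise forces O(¬t). An ideal world satisfying every premise can still have t true, so F(t) is not derivable.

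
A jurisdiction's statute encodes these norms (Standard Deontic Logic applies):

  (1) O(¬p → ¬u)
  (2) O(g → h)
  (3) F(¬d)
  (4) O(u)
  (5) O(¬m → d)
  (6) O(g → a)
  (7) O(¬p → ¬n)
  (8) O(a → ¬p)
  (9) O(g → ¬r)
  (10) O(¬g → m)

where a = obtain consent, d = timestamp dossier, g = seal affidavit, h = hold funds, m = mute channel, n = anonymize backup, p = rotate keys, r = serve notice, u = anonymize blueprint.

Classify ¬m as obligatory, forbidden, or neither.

From premise 4 we have O(u).
Premise 1 is O(¬p → ¬u); contrapositively O(u → p). Since O(u) holds, K gives O(p).
The contrapositive of premise 8 (O(a → ¬p)) is O(p → ¬a), and O(p) is already established, so O(¬a).
Premise 6, O(g → a), contraposes to O(¬a → ¬g); with O(¬a) we get O(¬g).
Applying K to premise 10 (O(¬g → m)) and O(¬g) yields O(m).
Premises 2, 3, 5, 7, 9 do not contribute to this derivation.
Thus O(m), which is F(¬m): ¬m is forbidden.

Forbidden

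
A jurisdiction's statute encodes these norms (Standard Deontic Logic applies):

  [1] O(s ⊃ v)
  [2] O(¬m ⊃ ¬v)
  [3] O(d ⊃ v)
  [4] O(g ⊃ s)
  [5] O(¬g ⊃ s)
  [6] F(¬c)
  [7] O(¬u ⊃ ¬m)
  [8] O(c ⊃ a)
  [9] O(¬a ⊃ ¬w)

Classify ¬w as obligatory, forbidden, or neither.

Neither

Premise 9 is O(¬a ⊃ ¬w), but O(¬a) is not derivable from the premises, so it does not yield O(¬w).
No premise or chain of K-axiom applications forces O(¬w), and none forces O(w). So ¬w is neither obligatory nor forbidden under these norms.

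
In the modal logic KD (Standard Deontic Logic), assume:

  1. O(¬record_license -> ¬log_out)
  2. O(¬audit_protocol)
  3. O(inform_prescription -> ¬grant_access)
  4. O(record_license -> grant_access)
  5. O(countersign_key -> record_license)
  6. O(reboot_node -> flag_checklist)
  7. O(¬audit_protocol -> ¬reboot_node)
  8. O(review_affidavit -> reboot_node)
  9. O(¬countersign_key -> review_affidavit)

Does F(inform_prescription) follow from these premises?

Yes

From premise 2 we have O(¬audit_protocol).
Premise 7 is O(¬audit_protocol -> ¬reboot_node); since O(¬audit_protocol), deontic closure gives O(¬reboot_node).
The contrapositive of premise 8 (O(review_affidavit -> reboot_node)) is O(¬reboot_node -> ¬review_affidavit), and O(¬reboot_node) is already established, so O(¬review_affidavit).
The contrapositive of premise 9 (O(¬countersign_key -> review_affidavit)) is O(¬review_affidavit -> countersign_key), and O(¬review_affidavit) is already established, so O(countersign_key).
Applying K to premise 5 (O(countersign_key -> record_license)) and O(countersign_key) yields O(record_license).
Applying K to premise 4 (O(record_license -> grant_access)) and O(record_license) yields O(grant_access).
The contrapositive of premise 3 (O(inform_prescription -> ¬grant_access)) is O(grant_access -> ¬inform_prescription), and O(grant_access) is already established, so O(¬inform_prescription).
Premises 1, 6 do not contribute to this derivation.
So O(¬inform_prescription) holds, i.e. F(inform_prescription). The claim follows.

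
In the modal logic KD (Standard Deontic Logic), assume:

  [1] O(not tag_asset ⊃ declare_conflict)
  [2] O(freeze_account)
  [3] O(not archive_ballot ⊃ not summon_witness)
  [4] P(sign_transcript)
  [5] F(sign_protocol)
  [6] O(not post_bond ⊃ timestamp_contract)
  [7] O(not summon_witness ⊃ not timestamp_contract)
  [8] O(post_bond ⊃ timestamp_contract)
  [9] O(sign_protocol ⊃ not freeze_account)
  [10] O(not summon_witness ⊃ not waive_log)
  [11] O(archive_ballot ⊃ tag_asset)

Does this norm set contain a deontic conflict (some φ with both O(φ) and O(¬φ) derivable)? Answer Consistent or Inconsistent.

Premise 9 is O(sign_protocol ⊃ not freeze_account), but O(sign_protocol) is not derivable from the premises, so it does not yield O(not freeze_account).
So O(not freeze_account) is not derivable, and the apparent clash with O(freeze_account) does not arise.
A world satisfying every obligation exists (e.g. archive_ballot=true, declare_conflict=false, freeze_account=true, post_bond=false, sign_protocol=false, sign_transcript=false, summon_witness=true, tag_asset=true, timestamp_contract=true, waive_log=false); no atom is both obligatory and forbidden, so the set is consistent.

Consistent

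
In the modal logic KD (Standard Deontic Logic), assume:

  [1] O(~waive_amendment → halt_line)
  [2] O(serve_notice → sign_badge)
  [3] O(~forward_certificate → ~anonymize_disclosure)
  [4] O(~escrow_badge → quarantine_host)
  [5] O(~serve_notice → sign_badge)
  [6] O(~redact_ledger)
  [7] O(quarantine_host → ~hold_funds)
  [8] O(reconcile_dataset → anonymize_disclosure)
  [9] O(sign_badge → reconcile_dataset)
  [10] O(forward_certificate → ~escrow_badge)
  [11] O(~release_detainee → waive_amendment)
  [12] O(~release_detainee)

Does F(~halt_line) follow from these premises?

No

Premise 1 is O(~waive_amendment → halt_line), but O(~waive_amendment) is not derivable from the premises, so it does not yield O(halt_line).
No other premise forces O(halt_line). An ideal world satisfying every premise can still have ~halt_line true, so F(~halt_line) is not derivable.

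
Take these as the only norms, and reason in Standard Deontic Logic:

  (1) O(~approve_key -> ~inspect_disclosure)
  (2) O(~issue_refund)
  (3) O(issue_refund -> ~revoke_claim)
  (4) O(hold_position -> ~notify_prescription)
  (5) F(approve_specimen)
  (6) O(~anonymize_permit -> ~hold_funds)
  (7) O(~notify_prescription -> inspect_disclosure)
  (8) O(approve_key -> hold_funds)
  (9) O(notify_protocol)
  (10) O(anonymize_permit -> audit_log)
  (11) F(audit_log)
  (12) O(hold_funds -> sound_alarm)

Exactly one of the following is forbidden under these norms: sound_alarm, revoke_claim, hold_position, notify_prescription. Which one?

hold_position

Premise 11 is F(audit_log), i.e. O(~audit_log).
Premise 10, O(anonymize_permit -> audit_log), contraposes to O(~audit_log -> ~anonymize_permit); with O(~audit_log) we get O(~anonymize_permit).
From O(~anonymize_permit) and premise 6, O(~anonymize_permit -> ~hold_funds), we obtain O(~hold_funds).
The contrapositive of premise 8 (O(approve_key -> hold_funds)) is O(~hold_funds -> ~approve_key), and O(~hold_funds) is already established, so O(~approve_key).
Premise 1 is O(~approve_key -> ~inspect_disclosure); since O(~approve_key), deontic closure gives O(~inspect_disclosure).
The contrapositive of premise 7 (O(~notify_prescription -> inspect_disclosure)) is O(~inspect_disclosure -> notify_prescription), and O(~inspect_disclosure) is already established, so O(notify_prescription).
The contrapositive of premise 4 (O(hold_position -> ~notify_prescription)) is O(notify_prescription -> ~hold_position), and O(notify_prescription) is already established, so O(~hold_position).
So O(~hold_position) holds, i.e. hold_position is forbidden. None of the other listed options is forbidden under the premises.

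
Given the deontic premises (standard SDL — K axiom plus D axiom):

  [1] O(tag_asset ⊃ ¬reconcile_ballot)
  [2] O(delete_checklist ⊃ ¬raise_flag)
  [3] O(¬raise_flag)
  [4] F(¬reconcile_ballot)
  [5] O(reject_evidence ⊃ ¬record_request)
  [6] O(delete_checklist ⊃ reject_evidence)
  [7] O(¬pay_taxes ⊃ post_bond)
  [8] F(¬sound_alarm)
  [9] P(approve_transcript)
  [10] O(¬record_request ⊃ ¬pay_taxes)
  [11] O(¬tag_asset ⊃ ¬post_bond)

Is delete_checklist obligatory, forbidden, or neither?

Forbidden

F(¬reconcile_ballot) at premise 4 means O(reconcile_ballot).
Premise 1, O(tag_asset ⊃ ¬reconcile_ballot), contraposes to O(reconcile_ballot ⊃ ¬tag_asset); with O(reconcile_ballot) we get O(¬tag_asset).
Premise 11 is O(¬tag_asset ⊃ ¬post_bond); since O(¬tag_asset), deontic closure gives O(¬post_bond).
Premise 7, O(¬pay_taxes ⊃ post_bond), contraposes to O(¬post_bond ⊃ pay_taxes); with O(¬post_bond) we get O(pay_taxes).
Premise 10, O(¬record_request ⊃ ¬pay_taxes), contraposes to O(pay_taxes ⊃ record_request); with O(pay_taxes) we get O(record_request).
Premise 5, O(reject_evidence ⊃ ¬record_request), contraposes to O(record_request ⊃ ¬reject_evidence); with O(record_request) we get O(¬reject_evidence).
The contrapositive of premise 6 (O(delete_checklist ⊃ reject_evidence)) is O(¬reject_evidence ⊃ ¬delete_checklist), and O(¬reject_evidence) is already established, so O(¬delete_checklist).
Premises 2, 3, 8, 9 do not contribute to this derivation.
Thus O(¬delete_checklist), which is F(delete_checklist): delete_checklist is forbidden.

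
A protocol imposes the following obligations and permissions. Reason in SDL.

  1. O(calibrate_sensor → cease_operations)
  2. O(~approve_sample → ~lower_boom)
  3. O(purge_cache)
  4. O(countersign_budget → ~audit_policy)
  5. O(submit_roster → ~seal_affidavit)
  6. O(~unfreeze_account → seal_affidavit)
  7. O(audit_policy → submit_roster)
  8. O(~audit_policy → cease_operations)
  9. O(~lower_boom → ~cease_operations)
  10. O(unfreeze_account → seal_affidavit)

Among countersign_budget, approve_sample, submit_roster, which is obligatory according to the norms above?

approve_sample

Premises 10 and 6 are O(unfreeze_account → seal_affidavit) and O(~unfreeze_account → seal_affidavit); every ideal world satisfies unfreeze_account or ~unfreeze_account, so in either case seal_affidavit holds — hence O(seal_affidavit).
Premise 5, O(submit_roster → ~seal_affidavit), contraposes to O(seal_affidavit → ~submit_roster); with O(seal_affidavit) we get O(~submit_roster).
Premise 7, O(audit_policy → submit_roster), contraposes to O(~submit_roster → ~audit_policy); with O(~submit_roster) we get O(~audit_policy).
Premise 8 is O(~audit_policy → cease_operations); since O(~audit_policy), deontic closure gives O(cease_operations).
Premise 9, O(~lower_boom → ~cease_operations), contraposes to O(cease_operations → lower_boom); with O(cease_operations) we get O(lower_boom).
Premise 2 is O(~approve_sample → ~lower_boom); contrapositively O(lower_boom → approve_sample). Since O(lower_boom) holds, K gives O(approve_sample).
So O(approve_sample) holds — approve_sample is obligatory. None of the other listed options is made obligatory by any chain of premises.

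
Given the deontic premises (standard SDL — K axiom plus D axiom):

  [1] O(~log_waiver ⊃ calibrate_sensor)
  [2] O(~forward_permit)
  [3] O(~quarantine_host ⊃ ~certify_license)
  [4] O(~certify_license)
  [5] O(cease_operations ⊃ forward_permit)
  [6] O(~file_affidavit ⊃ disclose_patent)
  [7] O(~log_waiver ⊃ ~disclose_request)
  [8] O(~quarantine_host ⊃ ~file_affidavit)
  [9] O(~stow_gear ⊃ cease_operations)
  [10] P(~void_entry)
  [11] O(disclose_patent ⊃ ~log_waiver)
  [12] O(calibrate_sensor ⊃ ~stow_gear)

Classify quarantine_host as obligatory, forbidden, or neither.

Obligatory

From premise 2 we have O(~forward_permit).
Premise 5, O(cease_operations ⊃ forward_permit), contraposes to O(~forward_permit ⊃ ~cease_operations); with O(~forward_permit) we get O(~cease_operations).
Premise 9 is O(~stow_gear ⊃ cease_operations); contrapositively O(~cease_operations ⊃ stow_gear). Since O(~cease_operations) holds, K gives O(stow_gear).
The contrapositive of premise 12 (O(calibrate_sensor ⊃ ~stow_gear)) is O(stow_gear ⊃ ~calibrate_sensor), and O(stow_gear) is already established, so O(~calibrate_sensor).
Premise 1, O(~log_waiver ⊃ calibrate_sensor), contraposes to O(~calibrate_sensor ⊃ log_waiver); with O(~calibrate_sensor) we get O(log_waiver).
Premise 11, O(disclose_patent ⊃ ~log_waiver), contraposes to O(log_waiver ⊃ ~disclose_patent); with O(log_waiver) we get O(~disclose_patent).
Premise 6, O(~file_affidavit ⊃ disclose_patent), contraposes to O(~disclose_patent ⊃ file_affidavit); with O(~disclose_patent) we get O(file_affidavit).
Premise 8 is O(~quarantine_host ⊃ ~file_affidavit); contrapositively O(file_affidavit ⊃ quarantine_host). Since O(file_affidavit) holds, K gives O(quarantine_host).
Premises 3, 4, 7, 10 do not contribute to this derivation.
Hence quarantine_host is obligatory.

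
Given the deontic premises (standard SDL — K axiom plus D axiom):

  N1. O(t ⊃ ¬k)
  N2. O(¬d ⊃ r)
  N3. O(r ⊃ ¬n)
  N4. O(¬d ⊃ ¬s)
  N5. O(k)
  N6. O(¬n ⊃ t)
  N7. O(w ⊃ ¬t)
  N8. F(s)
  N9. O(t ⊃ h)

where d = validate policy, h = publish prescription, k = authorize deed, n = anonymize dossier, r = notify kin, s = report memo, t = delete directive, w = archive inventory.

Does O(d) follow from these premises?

Premise 5 states O(k) outright.
Premise 1, O(t ⊃ ¬k), contraposes to O(k ⊃ ¬t); with O(k) we get O(¬t).
The contrapositive of premise 6 (O(¬n ⊃ t)) is O(¬t ⊃ n), and O(¬t) is already established, so O(n).
Premise 3, O(r ⊃ ¬n), contraposes to O(n ⊃ ¬r); with O(n) we get O(¬r).
Premise 2 is O(¬d ⊃ r); contrapositively O(¬r ⊃ d). Since O(¬r) holds, K gives O(d).
Premises 4, 7, 8, 9 do not contribute to this derivation.
So O(d) follows.

Yes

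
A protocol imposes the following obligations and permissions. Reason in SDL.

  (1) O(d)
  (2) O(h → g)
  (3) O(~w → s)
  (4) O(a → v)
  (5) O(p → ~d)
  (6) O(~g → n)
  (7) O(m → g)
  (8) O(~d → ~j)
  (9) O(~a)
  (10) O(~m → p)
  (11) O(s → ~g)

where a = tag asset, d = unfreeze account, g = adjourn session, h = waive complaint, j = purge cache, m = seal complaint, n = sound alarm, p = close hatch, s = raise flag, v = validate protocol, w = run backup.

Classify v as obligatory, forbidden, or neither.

Neither

Premise 4 is O(a → v), but O(a) is not derivable from the premises, so it does not yield O(v).
No premise or chain of K-axiom applications forces O(v), and none forces O(~v). So v is neither obligatory nor forbidden under these norms.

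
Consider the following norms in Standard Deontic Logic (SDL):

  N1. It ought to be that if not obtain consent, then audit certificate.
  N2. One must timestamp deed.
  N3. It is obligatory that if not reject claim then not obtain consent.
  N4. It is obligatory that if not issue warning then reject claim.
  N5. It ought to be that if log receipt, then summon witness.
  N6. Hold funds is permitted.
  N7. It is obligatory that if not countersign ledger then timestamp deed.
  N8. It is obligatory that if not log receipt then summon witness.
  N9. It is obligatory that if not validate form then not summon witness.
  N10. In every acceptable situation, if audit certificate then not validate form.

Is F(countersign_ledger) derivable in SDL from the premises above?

No

Premise 7 is O(¬countersign_ledger → timestamp_deed); even if O(timestamp_deed) held, inferring O(¬countersign_ledger) would be affirming the consequent — invalid.
No other premise forces O(¬countersign_ledger). An ideal world satisfying every premise can still have countersign_ledger true, so F(countersign_ledger) is not derivable.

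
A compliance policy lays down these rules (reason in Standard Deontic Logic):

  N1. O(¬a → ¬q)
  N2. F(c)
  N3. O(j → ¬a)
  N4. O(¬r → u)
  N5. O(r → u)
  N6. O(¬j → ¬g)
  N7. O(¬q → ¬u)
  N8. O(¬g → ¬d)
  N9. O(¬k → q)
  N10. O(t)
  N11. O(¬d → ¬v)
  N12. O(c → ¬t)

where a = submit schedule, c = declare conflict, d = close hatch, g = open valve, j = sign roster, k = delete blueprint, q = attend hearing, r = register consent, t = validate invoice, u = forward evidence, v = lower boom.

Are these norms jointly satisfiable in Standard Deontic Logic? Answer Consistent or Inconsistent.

Consistent

Premise 12 is O(c → ¬t), but O(c) is not derivable from the premises, so it does not yield O(¬t).
So O(¬t) is not derivable, and the apparent clash with O(t) does not arise.
A world satisfying every obligation exists (e.g. a=true, c=false, d=false, g=false, j=false, k=false, q=true, r=false, t=true, u=true, v=false); no atom is both obligatory and forbidden, so the set is consistent.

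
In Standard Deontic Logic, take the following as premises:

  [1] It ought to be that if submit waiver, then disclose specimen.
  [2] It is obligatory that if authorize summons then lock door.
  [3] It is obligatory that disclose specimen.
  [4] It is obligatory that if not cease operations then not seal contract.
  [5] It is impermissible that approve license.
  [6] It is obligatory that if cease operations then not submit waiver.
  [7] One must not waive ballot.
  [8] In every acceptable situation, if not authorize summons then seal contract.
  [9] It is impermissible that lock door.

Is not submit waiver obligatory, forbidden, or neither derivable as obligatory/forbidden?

Obligatory

Premise 9 is F(lock_door), i.e. O(¬lock_door).
The contrapositive of premise 2 (O(authorize_summons → lock_door)) is O(¬lock_door → ¬authorize_summons), and O(¬lock_door) is already established, so O(¬authorize_summons).
From O(¬authorize_summons) and premise 8, O(¬authorize_summons → seal_contract), we obtain O(seal_contract).
Premise 4, O(¬cease_operations → ¬seal_contract), contraposes to O(seal_contract → cease_operations); with O(seal_contract) we get O(cease_operations).
With premise 6, O(cease_operations → ¬submit_waiver), the K-axiom yields O(¬submit_waiver).
Premises 1, 3, 5, 7 do not contribute to this derivation.
Hence ¬submit_waiver is obligatory.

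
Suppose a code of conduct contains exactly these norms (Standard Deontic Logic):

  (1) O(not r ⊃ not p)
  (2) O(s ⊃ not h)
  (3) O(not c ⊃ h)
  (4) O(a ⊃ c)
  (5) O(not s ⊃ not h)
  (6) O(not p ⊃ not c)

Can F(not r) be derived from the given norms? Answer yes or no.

Premises 5 and 2 are O(not s ⊃ not h) and O(s ⊃ not h); every ideal world satisfies not s or s, so in either case not h holds — hence O(not h).
The contrapositive of premise 3 (O(not c ⊃ h)) is O(not h ⊃ c), and O(not h) is already established, so O(c).
Premise 6, O(not p ⊃ not c), contraposes to O(c ⊃ p); with O(c) we get O(p).
The contrapositive of premise 1 (O(not r ⊃ not p)) is O(p ⊃ r), and O(p) is already established, so O(r).
Premise 4 does not contribute to this derivation.
So O(r) holds, i.e. F(not r). The claim follows.

Yes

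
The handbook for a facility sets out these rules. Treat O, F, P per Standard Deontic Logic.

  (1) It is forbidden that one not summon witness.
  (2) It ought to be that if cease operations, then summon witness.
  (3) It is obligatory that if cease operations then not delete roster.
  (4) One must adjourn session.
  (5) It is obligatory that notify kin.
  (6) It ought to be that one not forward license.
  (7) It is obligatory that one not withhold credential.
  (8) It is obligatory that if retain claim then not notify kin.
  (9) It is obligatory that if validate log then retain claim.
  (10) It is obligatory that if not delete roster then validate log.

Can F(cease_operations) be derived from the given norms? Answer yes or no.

Premise 5 states O(notify_kin) outright.
The contrapositive of premise 8 (O(retain_claim → ¬notify_kin)) is O(notify_kin → ¬retain_claim), and O(notify_kin) is already established, so O(¬retain_claim).
Premise 9 is O(validate_log → retain_claim); contrapositively O(¬retain_claim → ¬validate_log). Since O(¬retain_claim) holds, K gives O(¬validate_log).
Premise 10 is O(¬delete_roster → validate_log); contrapositively O(¬validate_log → delete_roster). Since O(¬validate_log) holds, K gives O(delete_roster).
Premise 3 is O(cease_operations → ¬delete_roster); contrapositively O(delete_roster → ¬cease_operations). Since O(delete_roster) holds, K gives O(¬cease_operations).
Premises 1, 2, 4, 6, 7 do not contribute to this derivation.
So O(¬cease_operations) holds, i.e. F(cease_operations). The claim follows.

Yes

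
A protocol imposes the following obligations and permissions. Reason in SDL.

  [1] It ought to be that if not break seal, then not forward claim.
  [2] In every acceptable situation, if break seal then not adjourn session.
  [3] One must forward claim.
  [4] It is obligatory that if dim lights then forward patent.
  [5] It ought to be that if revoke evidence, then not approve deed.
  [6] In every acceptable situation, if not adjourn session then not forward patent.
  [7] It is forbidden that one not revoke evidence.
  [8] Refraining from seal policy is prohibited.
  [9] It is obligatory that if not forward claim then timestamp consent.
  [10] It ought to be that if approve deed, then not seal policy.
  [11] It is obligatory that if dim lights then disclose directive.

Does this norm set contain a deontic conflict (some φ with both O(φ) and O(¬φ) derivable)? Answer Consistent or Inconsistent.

Premise 10 is O(approve_deed → ¬seal_policy), but O(approve_deed) is not derivable from the premises, so it does not yield O(¬seal_policy).
So O(¬seal_policy) is not derivable, and the apparent clash with O(seal_policy) does not arise.
A world satisfying every obligation exists (e.g. adjourn_session=false, approve_deed=false, break_seal=true, dim_lights=false, disclose_directive=false, forward_claim=true, forward_patent=false, revoke_evidence=true, seal_policy=true, timestamp_consent=false); no atom is both obligatory and forbidden, so the set is consistent.

Consistent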